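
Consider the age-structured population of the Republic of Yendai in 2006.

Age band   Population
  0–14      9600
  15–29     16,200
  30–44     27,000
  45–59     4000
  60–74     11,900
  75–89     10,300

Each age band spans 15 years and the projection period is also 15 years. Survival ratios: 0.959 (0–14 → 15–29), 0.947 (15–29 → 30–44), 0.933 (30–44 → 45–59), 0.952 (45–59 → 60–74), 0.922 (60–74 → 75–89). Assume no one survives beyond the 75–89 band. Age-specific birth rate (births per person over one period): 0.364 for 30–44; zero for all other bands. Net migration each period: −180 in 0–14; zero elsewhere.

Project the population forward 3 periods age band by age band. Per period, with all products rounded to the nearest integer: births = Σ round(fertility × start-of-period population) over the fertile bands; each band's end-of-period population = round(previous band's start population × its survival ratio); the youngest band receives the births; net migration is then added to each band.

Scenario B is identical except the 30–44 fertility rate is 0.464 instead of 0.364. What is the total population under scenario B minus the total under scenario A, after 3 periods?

Period 1:
Births: 27000 × 0.364 = 9828
15–29: 9600 × 0.959 = 9206
30–44: 16200 × 0.947 = 15341
45–59: 27000 × 0.933 = 25191
60–74: 4000 × 0.952 = 3808
75–89: 11900 × 0.922 = 10972
Net migration: 0–14 − 180 → 9648
Population now: 0–14=9648, 15–29=9206, 30–44=15341, 45–59=25191, 60–74=3808, 75–89=10972
Period 2:
Births: 15341 × 0.364 = 5584
15–29: 9648 × 0.959 = 9252
30–44: 9206 × 0.947 = 8718
45–59: 15341 × 0.933 = 14313
60–74: 25191 × 0.952 = 23982
75–89: 3808 × 0.922 = 3511
Net migration: 0–14 − 180 → 5404
Population now: 0–14=5404, 15–29=9252, 30–44=8718, 45–59=14313, 60–74=23982, 75–89=3511
Period 3:
Births: 8718 × 0.364 = 3173
15–29: 5404 × 0.959 = 5182
30–44: 9252 × 0.947 = 8762
45–59: 8718 × 0.933 = 8134
60–74: 14313 × 0.952 = 13626
75–89: 23982 × 0.922 = 22111
Net migration: 0–14 − 180 → 2993
Population now: 0–14=2993, 15–29=5182, 30–44=8762, 45–59=8134, 60–74=13626, 75–89=22111
Scenario A total after 3 periods: 60808
Scenario B projection —
Period 1:
Births: 27000 × 0.464 = 12528
15–29: 9600 × 0.959 = 9206
30–44: 16200 × 0.947 = 15341
45–59: 27000 × 0.933 = 25191
60–74: 4000 × 0.952 = 3808
75–89: 11900 × 0.922 = 10972
Net migration: 0–14 − 180 → 12348
Population now: 0–14=12348, 15–29=9206, 30–44=15341, 45–59=25191, 60–74=3808, 75–89=10972
Period 2:
Births: 15341 × 0.464 = 7118
15–29: 12348 × 0.959 = 11842
30–44: 9206 × 0.947 = 8718
45–59: 15341 × 0.933 = 14313
60–74: 25191 × 0.952 = 23982
75–89: 3808 × 0.922 = 3511
Net migration: 0–14 − 180 → 6938
Population now: 0–14=6938, 15–29=11842, 30–44=8718, 45–59=14313, 60–74=23982, 75–89=3511
Period 3:
Births: 8718 × 0.464 = 4045
15–29: 6938 × 0.959 = 6654
30–44: 11842 × 0.947 = 11214
45–59: 8718 × 0.933 = 8134
60–74: 14313 × 0.952 = 13626
75–89: 23982 × 0.922 = 22111
Net migration: 0–14 − 180 → 3865
Population now: 0–14=3865, 15–29=6654, 30–44=11214, 45–59=8134, 60–74=13626, 75–89=22111
Scenario B total after 3 periods: 65604
Difference B − A = 65604 − 60808 = 4796

4796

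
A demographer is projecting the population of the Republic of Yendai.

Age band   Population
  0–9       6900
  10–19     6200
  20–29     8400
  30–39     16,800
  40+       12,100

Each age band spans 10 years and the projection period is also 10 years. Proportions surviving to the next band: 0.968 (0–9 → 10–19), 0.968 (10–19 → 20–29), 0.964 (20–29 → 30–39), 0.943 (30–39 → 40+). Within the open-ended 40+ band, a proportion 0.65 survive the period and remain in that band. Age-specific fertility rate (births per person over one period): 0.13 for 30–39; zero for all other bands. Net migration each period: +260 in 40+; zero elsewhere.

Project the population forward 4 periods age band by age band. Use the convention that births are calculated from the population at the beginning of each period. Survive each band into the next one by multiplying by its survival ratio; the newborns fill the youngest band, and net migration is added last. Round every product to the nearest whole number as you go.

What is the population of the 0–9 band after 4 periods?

810

Let group 1 be 0–9 through group 5 = 40+.
Period 1:
Births: 16800 × 0.13 = 2184
Group 2: 6900 × 0.968 = 6679
Group 3: 6200 × 0.968 = 6002
Group 4: 8400 × 0.964 = 8098
Group 5: 16800 × 0.943 + 12100 × 0.65 = 15842 + 7865 = 23707
Net migration: Group 5 + 260 → 23967
Giving 2184 / 6679 / 6002 / 8098 / 23967.
Period 2:
Births: 8098 × 0.13 = 1053
Group 2: 2184 × 0.968 = 2114
Group 3: 6679 × 0.968 = 6465
Group 4: 6002 × 0.964 = 5786
Group 5: 8098 × 0.943 + 23967 × 0.65 = 7636 + 15579 = 23215
Net migration: Group 5 + 260 → 23475
Giving 1053 / 2114 / 6465 / 5786 / 23475.
Period 3:
Births: 5786 × 0.13 = 752
Group 2: 1053 × 0.968 = 1019
Group 3: 2114 × 0.968 = 2046
Group 4: 6465 × 0.964 = 6232
Group 5: 5786 × 0.943 + 23475 × 0.65 = 5456 + 15259 = 20715
Net migration: Group 5 + 260 → 20975
Giving 752 / 1019 / 2046 / 6232 / 20975.
Period 4:
Births: 6232 × 0.13 = 810
Group 2: 752 × 0.968 = 728
Group 3: 1019 × 0.968 = 986
Group 4: 2046 × 0.964 = 1972
Group 5: 6232 × 0.943 + 20975 × 0.65 = 5877 + 13634 = 19511
Net migration: Group 5 + 260 → 19771
Giving 810 / 728 / 986 / 1972 / 19771.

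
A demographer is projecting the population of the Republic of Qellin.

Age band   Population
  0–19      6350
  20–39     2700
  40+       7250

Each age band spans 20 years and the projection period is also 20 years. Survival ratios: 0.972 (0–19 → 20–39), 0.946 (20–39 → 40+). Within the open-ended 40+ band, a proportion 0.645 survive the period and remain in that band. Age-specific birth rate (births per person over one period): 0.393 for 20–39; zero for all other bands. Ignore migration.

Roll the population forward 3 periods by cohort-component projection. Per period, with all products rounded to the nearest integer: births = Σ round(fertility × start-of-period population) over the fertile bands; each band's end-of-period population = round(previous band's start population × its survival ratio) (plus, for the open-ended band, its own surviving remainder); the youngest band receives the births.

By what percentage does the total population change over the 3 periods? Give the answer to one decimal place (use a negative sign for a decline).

-35.5

After projecting period 1:
Births: 2700 × 0.393 = 1061
20–39: 6350 × 0.972 = 6172
40+: 2700 × 0.946 + 7250 × 0.645 = 2554 + 4676 = 7230
→ [1061, 6172, 7230]
After projecting period 2:
Births: 6172 × 0.393 = 2426
20–39: 1061 × 0.972 = 1031
40+: 6172 × 0.946 + 7230 × 0.645 = 5839 + 4663 = 10502
→ [2426, 1031, 10502]
After projecting period 3:
Births: 1031 × 0.393 = 405
20–39: 2426 × 0.972 = 2358
40+: 1031 × 0.946 + 10502 × 0.645 = 975 + 6774 = 7749
→ [405, 2358, 7749]
Total: 16300 → 10512; change = -5788; percentage change = -35.5%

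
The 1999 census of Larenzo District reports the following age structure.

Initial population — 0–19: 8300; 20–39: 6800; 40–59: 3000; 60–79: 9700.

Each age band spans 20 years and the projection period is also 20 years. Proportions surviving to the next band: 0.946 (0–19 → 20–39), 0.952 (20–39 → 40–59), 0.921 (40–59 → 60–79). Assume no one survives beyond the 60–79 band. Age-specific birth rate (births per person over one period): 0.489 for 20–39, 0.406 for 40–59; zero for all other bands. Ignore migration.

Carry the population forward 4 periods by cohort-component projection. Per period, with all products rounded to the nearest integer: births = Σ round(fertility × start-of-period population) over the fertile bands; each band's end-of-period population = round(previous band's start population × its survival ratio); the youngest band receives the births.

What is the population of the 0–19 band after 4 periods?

(Bands numbered youngest = 1 to oldest = 4.)
Period 1:
Births: 6800 × 0.489 = 3325, 3000 × 0.406 = 1218 ⇒ total 4543
Band 2: 8300 × 0.946 = 7852
Band 3: 6800 × 0.952 = 6474
Band 4: 3000 × 0.921 = 2763
Population now: 0–19=4543, 20–39=7852, 40–59=6474, 60–79=2763
Period 2:
Births: 7852 × 0.489 = 3840, 6474 × 0.406 = 2628 ⇒ total 6468
Band 2: 4543 × 0.946 = 4298
Band 3: 7852 × 0.952 = 7475
Band 4: 6474 × 0.921 = 5963
Population now: 0–19=6468, 20–39=4298, 40–59=7475, 60–79=5963
Period 3:
Births: 4298 × 0.489 = 2102, 7475 × 0.406 = 3035 ⇒ total 5137
Band 2: 6468 × 0.946 = 6119
Band 3: 4298 × 0.952 = 4092
Band 4: 7475 × 0.921 = 6884
Population now: 0–19=5137, 20–39=6119, 40–59=4092, 60–79=6884
Period 4:
Births: 6119 × 0.489 = 2992, 4092 × 0.406 = 1661 ⇒ total 4653
Band 2: 5137 × 0.946 = 4860
Band 3: 6119 × 0.952 = 5825
Band 4: 4092 × 0.921 = 3769
Population now: 0–19=4653, 20–39=4860, 40–59=5825, 60–79=3769

4653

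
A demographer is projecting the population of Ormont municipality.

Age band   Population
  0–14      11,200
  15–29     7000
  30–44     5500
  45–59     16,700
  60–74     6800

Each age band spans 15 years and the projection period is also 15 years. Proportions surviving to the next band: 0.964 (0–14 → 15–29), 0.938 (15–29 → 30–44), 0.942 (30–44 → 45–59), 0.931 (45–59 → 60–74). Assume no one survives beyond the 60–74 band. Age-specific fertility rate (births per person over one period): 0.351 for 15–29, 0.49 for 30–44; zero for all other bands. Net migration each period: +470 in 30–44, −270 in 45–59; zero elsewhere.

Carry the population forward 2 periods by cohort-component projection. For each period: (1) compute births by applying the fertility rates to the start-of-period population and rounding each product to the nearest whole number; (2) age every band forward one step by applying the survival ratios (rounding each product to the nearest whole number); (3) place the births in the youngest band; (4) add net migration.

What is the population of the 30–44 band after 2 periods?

10598

— Period 1 —
Births: 7000 × 0.351 = 2457 ; 5500 × 0.49 = 2695 → total 5152
15–29: 11200 × 0.964 = 10797
30–44: 7000 × 0.938 = 6566
45–59: 5500 × 0.942 = 5181
60–74: 16700 × 0.931 = 15548
Net migration: 30–44 + 470 → 7036; 45–59 − 270 → 4911
Population now: 0–14=5152, 15–29=10797, 30–44=7036, 45–59=4911, 60–74=15548
— Period 2 —
Births: 10797 × 0.351 = 3790 ; 7036 × 0.49 = 3448 → total 7238
15–29: 5152 × 0.964 = 4967
30–44: 10797 × 0.938 = 10128
45–59: 7036 × 0.942 = 6628
60–74: 4911 × 0.931 = 4572
Net migration: 30–44 + 470 → 10598; 45–59 − 270 → 6358
Population now: 0–14=7238, 15–29=4967, 30–44=10598, 45–59=6358, 60–74=4572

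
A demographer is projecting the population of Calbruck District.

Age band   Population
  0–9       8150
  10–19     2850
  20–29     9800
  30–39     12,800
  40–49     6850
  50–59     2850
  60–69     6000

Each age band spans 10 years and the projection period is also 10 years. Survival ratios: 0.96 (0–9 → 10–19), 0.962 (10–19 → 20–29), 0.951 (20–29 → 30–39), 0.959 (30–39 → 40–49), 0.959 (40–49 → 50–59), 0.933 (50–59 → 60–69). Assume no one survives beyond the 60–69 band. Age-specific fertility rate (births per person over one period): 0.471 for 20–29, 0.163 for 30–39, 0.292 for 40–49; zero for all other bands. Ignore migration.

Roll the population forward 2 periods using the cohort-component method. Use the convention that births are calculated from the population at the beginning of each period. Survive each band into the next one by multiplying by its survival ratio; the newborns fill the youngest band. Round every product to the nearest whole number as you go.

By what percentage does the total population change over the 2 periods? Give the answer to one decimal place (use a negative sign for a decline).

[period 1]
Births: 9800 × 0.471 = 4616  |  12800 × 0.163 = 2086  |  6850 × 0.292 = 2000 → 8702
10–19: 8150 × 0.96 = 7824
20–29: 2850 × 0.962 = 2742
30–39: 9800 × 0.951 = 9320
40–49: 12800 × 0.959 = 12275
50–59: 6850 × 0.959 = 6569
60–69: 2850 × 0.933 = 2659
End of period: [8702, 7824, 2742, 9320, 12275, 6569, 2659]
[period 2]
Births: 2742 × 0.471 = 1291  |  9320 × 0.163 = 1519  |  12275 × 0.292 = 3584 → 6394
10–19: 8702 × 0.96 = 8354
20–29: 7824 × 0.962 = 7527
30–39: 2742 × 0.951 = 2608
40–49: 9320 × 0.959 = 8938
50–59: 12275 × 0.959 = 11772
60–69: 6569 × 0.933 = 6129
End of period: [6394, 8354, 7527, 2608, 8938, 11772, 6129]
Total: 49300 → 51722; change = 2422; percentage change = 4.9%

4.9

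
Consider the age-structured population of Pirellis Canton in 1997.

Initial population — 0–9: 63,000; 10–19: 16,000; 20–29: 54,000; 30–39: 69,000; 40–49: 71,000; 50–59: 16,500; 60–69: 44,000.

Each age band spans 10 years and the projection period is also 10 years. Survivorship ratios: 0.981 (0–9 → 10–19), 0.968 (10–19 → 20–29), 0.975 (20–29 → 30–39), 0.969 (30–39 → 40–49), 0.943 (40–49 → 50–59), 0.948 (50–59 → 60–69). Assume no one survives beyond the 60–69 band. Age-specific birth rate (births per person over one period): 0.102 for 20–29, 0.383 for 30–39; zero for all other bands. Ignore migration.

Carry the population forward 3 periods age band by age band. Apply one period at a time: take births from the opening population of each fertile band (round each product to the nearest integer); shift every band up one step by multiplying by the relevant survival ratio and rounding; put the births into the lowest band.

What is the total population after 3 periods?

— Period 1 —
Births: 54000 × 0.102 = 5508  |  69000 × 0.383 = 26427 — total 31935
10–19: 63000 × 0.981 = 61803
20–29: 16000 × 0.968 = 15488
30–39: 54000 × 0.975 = 52650
40–49: 69000 × 0.969 = 66861
50–59: 71000 × 0.943 = 66953
60–69: 16500 × 0.948 = 15642
End of period: [31935, 61803, 15488, 52650, 66861, 66953, 15642]
— Period 2 —
Births: 15488 × 0.102 = 1580  |  52650 × 0.383 = 20165 — total 21745
10–19: 31935 × 0.981 = 31328
20–29: 61803 × 0.968 = 59825
30–39: 15488 × 0.975 = 15101
40–49: 52650 × 0.969 = 51018
50–59: 66861 × 0.943 = 63050
60–69: 66953 × 0.948 = 63471
End of period: [21745, 31328, 59825, 15101, 51018, 63050, 63471]
— Period 3 —
Births: 59825 × 0.102 = 6102  |  15101 × 0.383 = 5784 — total 11886
10–19: 21745 × 0.981 = 21332
20–29: 31328 × 0.968 = 30326
30–39: 59825 × 0.975 = 58329
40–49: 15101 × 0.969 = 14633
50–59: 51018 × 0.943 = 48110
60–69: 63050 × 0.948 = 59771
End of period: [11886, 21332, 30326, 58329, 14633, 48110, 59771]
Total after period 3: 11886 + 21332 + 30326 + 58329 + 14633 + 48110 + 59771 = 244387

244387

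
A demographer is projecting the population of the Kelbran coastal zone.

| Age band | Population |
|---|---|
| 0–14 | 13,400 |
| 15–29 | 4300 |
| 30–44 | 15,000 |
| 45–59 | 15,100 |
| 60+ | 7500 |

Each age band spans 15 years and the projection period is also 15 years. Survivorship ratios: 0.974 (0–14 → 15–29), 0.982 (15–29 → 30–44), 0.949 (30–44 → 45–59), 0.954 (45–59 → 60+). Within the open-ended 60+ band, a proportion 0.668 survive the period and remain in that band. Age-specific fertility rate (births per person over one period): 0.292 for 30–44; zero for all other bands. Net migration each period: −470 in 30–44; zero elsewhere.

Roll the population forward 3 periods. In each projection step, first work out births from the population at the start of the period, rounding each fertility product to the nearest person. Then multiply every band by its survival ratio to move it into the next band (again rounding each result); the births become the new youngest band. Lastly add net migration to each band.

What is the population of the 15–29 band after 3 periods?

1068

[period 1]
Births: 15000 * 0.292 = 4380
15–29: 13400 * 0.974 = 13052
30–44: 4300 * 0.982 = 4223
45–59: 15000 * 0.949 = 14235
60+: 15100 * 0.954 + 7500 * 0.668 = 14405 + 5010 = 19415
Net migration: 30–44 − 470 → 3753
→ [4380, 13052, 3753, 14235, 19415]
[period 2]
Births: 3753 * 0.292 = 1096
15–29: 4380 * 0.974 = 4266
30–44: 13052 * 0.982 = 12817
45–59: 3753 * 0.949 = 3562
60+: 14235 * 0.954 + 19415 * 0.668 = 13580 + 12969 = 26549
Net migration: 30–44 − 470 → 12347
→ [1096, 4266, 12347, 3562, 26549]
[period 3]
Births: 12347 * 0.292 = 3605
15–29: 1096 * 0.974 = 1068
30–44: 4266 * 0.982 = 4189
45–59: 12347 * 0.949 = 11717
60+: 3562 * 0.954 + 26549 * 0.668 = 3398 + 17735 = 21133
Net migration: 30–44 − 470 → 3719
→ [3605, 1068, 3719, 11717, 21133]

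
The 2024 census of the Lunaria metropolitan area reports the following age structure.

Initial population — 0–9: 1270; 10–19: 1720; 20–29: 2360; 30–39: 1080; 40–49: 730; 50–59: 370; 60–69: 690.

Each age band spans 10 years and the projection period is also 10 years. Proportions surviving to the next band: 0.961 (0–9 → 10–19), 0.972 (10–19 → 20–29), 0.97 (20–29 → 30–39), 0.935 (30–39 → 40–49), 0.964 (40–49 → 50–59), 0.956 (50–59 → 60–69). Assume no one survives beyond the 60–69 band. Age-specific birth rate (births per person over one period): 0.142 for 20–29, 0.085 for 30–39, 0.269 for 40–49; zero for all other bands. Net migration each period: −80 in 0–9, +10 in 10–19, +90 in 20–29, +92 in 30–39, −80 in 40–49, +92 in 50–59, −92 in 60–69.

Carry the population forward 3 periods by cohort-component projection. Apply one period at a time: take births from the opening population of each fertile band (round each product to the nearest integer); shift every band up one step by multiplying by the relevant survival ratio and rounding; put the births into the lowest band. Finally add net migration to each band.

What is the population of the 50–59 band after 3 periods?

(Bands numbered youngest = 1 to oldest = 7.)
— Period 1 —
Births: 2360 × 0.142 = 335 ; 1080 × 0.085 = 92 ; 730 × 0.269 = 196 → total 623
Band 2: 1270 × 0.961 = 1220
Band 3: 1720 × 0.972 = 1672
Band 4: 2360 × 0.97 = 2289
Band 5: 1080 × 0.935 = 1010
Band 6: 730 × 0.964 = 704
Band 7: 370 × 0.956 = 354
Net migration: Band 1 − 80 → 543; Band 2 + 10 → 1230; Band 3 + 90 → 1762; Band 4 + 92 → 2381; Band 5 − 80 → 930; Band 6 + 92 → 796; Band 7 − 92 → 262
→ [543, 1230, 1762, 2381, 930, 796, 262]
— Period 2 —
Births: 1762 × 0.142 = 250 ; 2381 × 0.085 = 202 ; 930 × 0.269 = 250 → total 702
Band 2: 543 × 0.961 = 522
Band 3: 1230 × 0.972 = 1196
Band 4: 1762 × 0.97 = 1709
Band 5: 2381 × 0.935 = 2226
Band 6: 930 × 0.964 = 897
Band 7: 796 × 0.956 = 761
Net migration: Band 1 − 80 → 622; Band 2 + 10 → 532; Band 3 + 90 → 1286; Band 4 + 92 → 1801; Band 5 − 80 → 2146; Band 6 + 92 → 989; Band 7 − 92 → 669
→ [622, 532, 1286, 1801, 2146, 989, 669]
— Period 3 —
Births: 1286 × 0.142 = 183 ; 1801 × 0.085 = 153 ; 2146 × 0.269 = 577 → total 913
Band 2: 622 × 0.961 = 598
Band 3: 532 × 0.972 = 517
Band 4: 1286 × 0.97 = 1247
Band 5: 1801 × 0.935 = 1684
Band 6: 2146 × 0.964 = 2069
Band 7: 989 × 0.956 = 945
Net migration: Band 1 − 80 → 833; Band 2 + 10 → 608; Band 3 + 90 → 607; Band 4 + 92 → 1339; Band 5 − 80 → 1604; Band 6 + 92 → 2161; Band 7 − 92 → 853
→ [833, 608, 607, 1339, 1604, 2161, 853]

2161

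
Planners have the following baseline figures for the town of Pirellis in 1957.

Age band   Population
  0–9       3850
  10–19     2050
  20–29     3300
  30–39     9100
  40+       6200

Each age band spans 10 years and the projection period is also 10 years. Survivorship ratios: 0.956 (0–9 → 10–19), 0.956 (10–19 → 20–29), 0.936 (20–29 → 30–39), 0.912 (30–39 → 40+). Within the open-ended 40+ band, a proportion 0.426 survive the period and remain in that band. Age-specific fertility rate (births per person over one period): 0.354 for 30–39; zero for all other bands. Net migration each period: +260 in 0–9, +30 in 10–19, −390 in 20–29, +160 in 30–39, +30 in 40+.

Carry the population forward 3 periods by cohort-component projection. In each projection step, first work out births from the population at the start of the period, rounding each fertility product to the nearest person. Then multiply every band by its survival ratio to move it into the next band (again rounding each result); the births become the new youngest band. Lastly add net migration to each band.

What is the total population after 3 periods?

(Bands numbered youngest = 1 to oldest = 5.)
[period 1]
Births: 9100 * 0.354 = 3221
Band 2: 3850 * 0.956 = 3681
Band 3: 2050 * 0.956 = 1960
Band 4: 3300 * 0.936 = 3089
Band 5: 9100 * 0.912 + 6200 * 0.426 = 8299 + 2641 = 10940
Net migration: Band 1 + 260 → 3481; Band 2 + 30 → 3711; Band 3 − 390 → 1570; Band 4 + 160 → 3249; Band 5 + 30 → 10970
Population now: 0–9=3481, 10–19=3711, 20–29=1570, 30–39=3249, 40+=10970
[period 2]
Births: 3249 * 0.354 = 1150
Band 2: 3481 * 0.956 = 3328
Band 3: 3711 * 0.956 = 3548
Band 4: 1570 * 0.936 = 1470
Band 5: 3249 * 0.912 + 10970 * 0.426 = 2963 + 4673 = 7636
Net migration: Band 1 + 260 → 1410; Band 2 + 30 → 3358; Band 3 − 390 → 3158; Band 4 + 160 → 1630; Band 5 + 30 → 7666
Population now: 0–9=1410, 10–19=3358, 20–29=3158, 30–39=1630, 40+=7666
[period 3]
Births: 1630 * 0.354 = 577
Band 2: 1410 * 0.956 = 1348
Band 3: 3358 * 0.956 = 3210
Band 4: 3158 * 0.936 = 2956
Band 5: 1630 * 0.912 + 7666 * 0.426 = 1487 + 3266 = 4753
Net migration: Band 1 + 260 → 837; Band 2 + 30 → 1378; Band 3 − 390 → 2820; Band 4 + 160 → 3116; Band 5 + 30 → 4783
Population now: 0–9=837, 10–19=1378, 20–29=2820, 30–39=3116, 40+=4783
Total after period 3: 837 + 1378 + 2820 + 3116 + 4783 = 12934

12934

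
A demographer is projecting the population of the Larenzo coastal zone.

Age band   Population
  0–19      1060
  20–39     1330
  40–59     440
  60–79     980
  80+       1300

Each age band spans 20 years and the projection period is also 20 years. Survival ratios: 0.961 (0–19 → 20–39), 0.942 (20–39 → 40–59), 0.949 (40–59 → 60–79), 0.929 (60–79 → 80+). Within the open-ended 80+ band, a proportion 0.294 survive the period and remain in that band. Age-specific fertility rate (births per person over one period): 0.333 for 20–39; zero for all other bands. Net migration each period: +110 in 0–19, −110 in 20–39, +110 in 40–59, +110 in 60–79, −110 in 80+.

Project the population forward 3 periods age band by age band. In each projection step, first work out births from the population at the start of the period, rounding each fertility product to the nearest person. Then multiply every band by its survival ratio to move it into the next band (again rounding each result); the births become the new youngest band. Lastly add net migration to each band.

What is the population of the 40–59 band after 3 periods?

507

Let band 1 be 0–19 through band 5 = 80+.
[period 1]
Births: 1330 × 0.333 = 443
Band 2: 1060 × 0.961 = 1019
Band 3: 1330 × 0.942 = 1253
Band 4: 440 × 0.949 = 418
Band 5: 980 × 0.929 + 1300 × 0.294 = 910 + 382 = 1292
Net migration: Band 1 + 110 → 553; Band 2 − 110 → 909; Band 3 + 110 → 1363; Band 4 + 110 → 528; Band 5 − 110 → 1182
End of period: [553, 909, 1363, 528, 1182]
[period 2]
Births: 909 × 0.333 = 303
Band 2: 553 × 0.961 = 531
Band 3: 909 × 0.942 = 856
Band 4: 1363 × 0.949 = 1293
Band 5: 528 × 0.929 + 1182 × 0.294 = 491 + 348 = 839
Net migration: Band 1 + 110 → 413; Band 2 − 110 → 421; Band 3 + 110 → 966; Band 4 + 110 → 1403; Band 5 − 110 → 729
End of period: [413, 421, 966, 1403, 729]
[period 3]
Births: 421 × 0.333 = 140
Band 2: 413 × 0.961 = 397
Band 3: 421 × 0.942 = 397
Band 4: 966 × 0.949 = 917
Band 5: 1403 × 0.929 + 729 × 0.294 = 1303 + 214 = 1517
Net migration: Band 1 + 110 → 250; Band 2 − 110 → 287; Band 3 + 110 → 507; Band 4 + 110 → 1027; Band 5 − 110 → 1407
End of period: [250, 287, 507, 1027, 1407]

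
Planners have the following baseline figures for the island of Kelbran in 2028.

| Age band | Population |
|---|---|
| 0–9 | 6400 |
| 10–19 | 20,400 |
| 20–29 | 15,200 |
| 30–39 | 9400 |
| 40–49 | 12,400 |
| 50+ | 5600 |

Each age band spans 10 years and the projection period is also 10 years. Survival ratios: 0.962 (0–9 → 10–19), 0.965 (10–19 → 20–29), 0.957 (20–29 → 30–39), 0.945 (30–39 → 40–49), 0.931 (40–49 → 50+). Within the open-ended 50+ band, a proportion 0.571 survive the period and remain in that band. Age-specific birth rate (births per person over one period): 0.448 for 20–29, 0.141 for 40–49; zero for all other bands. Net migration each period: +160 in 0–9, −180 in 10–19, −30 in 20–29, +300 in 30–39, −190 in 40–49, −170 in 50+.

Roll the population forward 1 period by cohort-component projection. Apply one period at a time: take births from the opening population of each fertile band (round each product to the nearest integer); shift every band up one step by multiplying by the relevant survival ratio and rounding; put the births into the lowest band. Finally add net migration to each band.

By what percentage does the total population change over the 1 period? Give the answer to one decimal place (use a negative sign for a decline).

Let group 1 be 0–9 through group 6 = 50+.
Period 1.
Births: 15200 * 0.448 = 6810  |  12400 * 0.141 = 1748 → total 8558
Group 2: 6400 * 0.962 = 6157
Group 3: 20400 * 0.965 = 19686
Group 4: 15200 * 0.957 = 14546
Group 5: 9400 * 0.945 = 8883
Group 6: 12400 * 0.931 + 5600 * 0.571 = 11544 + 3198 = 14742
Net migration: Group 1 + 160 → 8718; Group 2 − 180 → 5977; Group 3 − 30 → 19656; Group 4 + 300 → 14846; Group 5 − 190 → 8693; Group 6 − 170 → 14572
Giving 8718 / 5977 / 19656 / 14846 / 8693 / 14572.
Total: 69400 → 72462; change = 3062; percentage change = 4.4%

4.4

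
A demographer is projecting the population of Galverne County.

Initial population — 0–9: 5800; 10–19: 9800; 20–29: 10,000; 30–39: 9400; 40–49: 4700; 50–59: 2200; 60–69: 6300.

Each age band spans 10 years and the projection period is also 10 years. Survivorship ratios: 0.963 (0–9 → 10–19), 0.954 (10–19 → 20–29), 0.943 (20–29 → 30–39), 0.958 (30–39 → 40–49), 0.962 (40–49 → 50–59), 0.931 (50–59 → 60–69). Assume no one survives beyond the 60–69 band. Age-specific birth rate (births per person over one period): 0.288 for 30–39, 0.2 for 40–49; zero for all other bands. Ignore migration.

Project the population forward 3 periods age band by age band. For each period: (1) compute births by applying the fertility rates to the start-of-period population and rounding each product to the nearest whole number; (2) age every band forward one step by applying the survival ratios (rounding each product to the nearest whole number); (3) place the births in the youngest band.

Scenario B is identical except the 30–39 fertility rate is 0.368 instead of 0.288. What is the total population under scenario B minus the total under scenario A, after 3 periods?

[period 1]
Births: 9400 * 0.288 = 2707, 4700 * 0.2 = 940 → total 3647
10–19: 5800 * 0.963 = 5585
20–29: 9800 * 0.954 = 9349
30–39: 10000 * 0.943 = 9430
40–49: 9400 * 0.958 = 9005
50–59: 4700 * 0.962 = 4521
60–69: 2200 * 0.931 = 2048
Population now: 0–9=3647, 10–19=5585, 20–29=9349, 30–39=9430, 40–49=9005, 50–59=4521, 60–69=2048
[period 2]
Births: 9430 * 0.288 = 2716, 9005 * 0.2 = 1801 → total 4517
10–19: 3647 * 0.963 = 3512
20–29: 5585 * 0.954 = 5328
30–39: 9349 * 0.943 = 8816
40–49: 9430 * 0.958 = 9034
50–59: 9005 * 0.962 = 8663
60–69: 4521 * 0.931 = 4209
Population now: 0–9=4517, 10–19=3512, 20–29=5328, 30–39=8816, 40–49=9034, 50–59=8663, 60–69=4209
[period 3]
Births: 8816 * 0.288 = 2539, 9034 * 0.2 = 1807 → total 4346
10–19: 4517 * 0.963 = 4350
20–29: 3512 * 0.954 = 3350
30–39: 5328 * 0.943 = 5024
40–49: 8816 * 0.958 = 8446
50–59: 9034 * 0.962 = 8691
60–69: 8663 * 0.931 = 8065
Population now: 0–9=4346, 10–19=4350, 20–29=3350, 30–39=5024, 40–49=8446, 50–59=8691, 60–69=8065
Scenario A total after 3 periods: 42272
Scenario B projection —
[period 1]
Births: 9400 * 0.368 = 3459, 4700 * 0.2 = 940 → total 4399
10–19: 5800 * 0.963 = 5585
20–29: 9800 * 0.954 = 9349
30–39: 10000 * 0.943 = 9430
40–49: 9400 * 0.958 = 9005
50–59: 4700 * 0.962 = 4521
60–69: 2200 * 0.931 = 2048
Population now: 0–9=4399, 10–19=5585, 20–29=9349, 30–39=9430, 40–49=9005, 50–59=4521, 60–69=2048
[period 2]
Births: 9430 * 0.368 = 3470, 9005 * 0.2 = 1801 → total 5271
10–19: 4399 * 0.963 = 4236
20–29: 5585 * 0.954 = 5328
30–39: 9349 * 0.943 = 8816
40–49: 9430 * 0.958 = 9034
50–59: 9005 * 0.962 = 8663
60–69: 4521 * 0.931 = 4209
Population now: 0–9=5271, 10–19=4236, 20–29=5328, 30–39=8816, 40–49=9034, 50–59=8663, 60–69=4209
[period 3]
Births: 8816 * 0.368 = 3244, 9034 * 0.2 = 1807 → total 5051
10–19: 5271 * 0.963 = 5076
20–29: 4236 * 0.954 = 4041
30–39: 5328 * 0.943 = 5024
40–49: 8816 * 0.958 = 8446
50–59: 9034 * 0.962 = 8691
60–69: 8663 * 0.931 = 8065
Population now: 0–9=5051, 10–19=5076, 20–29=4041, 30–39=5024, 40–49=8446, 50–59=8691, 60–69=8065
Scenario B total after 3 periods: 44394
Difference B − A = 44394 − 42272 = 2122

2122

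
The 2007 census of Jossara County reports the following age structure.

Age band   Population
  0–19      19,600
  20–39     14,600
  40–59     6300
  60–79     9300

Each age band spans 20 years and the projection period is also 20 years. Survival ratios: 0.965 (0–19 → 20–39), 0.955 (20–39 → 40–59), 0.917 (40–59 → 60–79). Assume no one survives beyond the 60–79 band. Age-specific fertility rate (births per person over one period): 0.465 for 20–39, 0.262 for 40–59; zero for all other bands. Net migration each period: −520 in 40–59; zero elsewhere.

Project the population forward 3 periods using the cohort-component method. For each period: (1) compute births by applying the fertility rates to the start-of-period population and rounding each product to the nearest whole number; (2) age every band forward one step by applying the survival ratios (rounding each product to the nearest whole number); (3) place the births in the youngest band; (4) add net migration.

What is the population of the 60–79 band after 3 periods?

Numbering the groups 1..4 from youngest to oldest:
[period 1]
Births: 14600 × 0.465 = 6789, 6300 × 0.262 = 1651 — total 8440
Group 2: 19600 × 0.965 = 18914
Group 3: 14600 × 0.955 = 13943
Group 4: 6300 × 0.917 = 5777
Net migration: Group 3 − 520 → 13423
Population now: 0–19=8440, 20–39=18914, 40–59=13423, 60–79=5777
[period 2]
Births: 18914 × 0.465 = 8795, 13423 × 0.262 = 3517 — total 12312
Group 2: 8440 × 0.965 = 8145
Group 3: 18914 × 0.955 = 18063
Group 4: 13423 × 0.917 = 12309
Net migration: Group 3 − 520 → 17543
Population now: 0–19=12312, 20–39=8145, 40–59=17543, 60–79=12309
[period 3]
Births: 8145 × 0.465 = 3787, 17543 × 0.262 = 4596 — total 8383
Group 2: 12312 × 0.965 = 11881
Group 3: 8145 × 0.955 = 7778
Group 4: 17543 × 0.917 = 16087
Net migration: Group 3 − 520 → 7258
Population now: 0–19=8383, 20–39=11881, 40–59=7258, 60–79=16087

16087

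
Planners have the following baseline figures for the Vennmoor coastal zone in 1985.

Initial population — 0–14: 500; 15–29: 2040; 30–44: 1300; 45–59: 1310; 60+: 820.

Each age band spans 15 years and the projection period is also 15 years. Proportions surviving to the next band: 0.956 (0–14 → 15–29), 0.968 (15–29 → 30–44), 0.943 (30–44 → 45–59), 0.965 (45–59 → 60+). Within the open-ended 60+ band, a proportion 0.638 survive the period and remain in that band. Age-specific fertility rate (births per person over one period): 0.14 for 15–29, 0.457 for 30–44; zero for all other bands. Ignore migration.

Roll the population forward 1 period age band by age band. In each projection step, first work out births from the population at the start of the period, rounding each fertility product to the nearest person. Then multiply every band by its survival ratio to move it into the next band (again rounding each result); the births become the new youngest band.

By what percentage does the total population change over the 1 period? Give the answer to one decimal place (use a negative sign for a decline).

6.3

[period 1]
Births: 2040 × 0.14 = 286, 1300 × 0.457 = 594 — total 880
15–29: 500 × 0.956 = 478
30–44: 2040 × 0.968 = 1975
45–59: 1300 × 0.943 = 1226
60+: 1310 × 0.965 + 820 × 0.638 = 1264 + 523 = 1787
Population now: 0–14=880, 15–29=478, 30–44=1975, 45–59=1226, 60+=1787
Total: 5970 → 6346; change = 376; percentage change = 6.3%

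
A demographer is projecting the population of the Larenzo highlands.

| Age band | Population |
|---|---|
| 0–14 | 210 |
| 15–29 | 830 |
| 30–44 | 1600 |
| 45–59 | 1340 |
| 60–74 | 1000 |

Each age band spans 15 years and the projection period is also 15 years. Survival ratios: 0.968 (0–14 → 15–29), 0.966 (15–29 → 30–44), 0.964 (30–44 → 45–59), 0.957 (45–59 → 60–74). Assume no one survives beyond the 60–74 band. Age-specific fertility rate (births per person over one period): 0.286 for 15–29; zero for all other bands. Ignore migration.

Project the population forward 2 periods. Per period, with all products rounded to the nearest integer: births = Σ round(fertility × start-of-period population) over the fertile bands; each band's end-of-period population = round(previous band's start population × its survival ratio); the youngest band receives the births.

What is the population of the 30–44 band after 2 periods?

Numbering the groups 1..5 from youngest to oldest:
Period 1.
Births: 830 × 0.286 = 237
Group 2: 210 × 0.968 = 203
Group 3: 830 × 0.966 = 802
Group 4: 1600 × 0.964 = 1542
Group 5: 1340 × 0.957 = 1282
→ [237, 203, 802, 1542, 1282]
Period 2.
Births: 203 × 0.286 = 58
Group 2: 237 × 0.968 = 229
Group 3: 203 × 0.966 = 196
Group 4: 802 × 0.964 = 773
Group 5: 1542 × 0.957 = 1476
→ [58, 229, 196, 773, 1476]

196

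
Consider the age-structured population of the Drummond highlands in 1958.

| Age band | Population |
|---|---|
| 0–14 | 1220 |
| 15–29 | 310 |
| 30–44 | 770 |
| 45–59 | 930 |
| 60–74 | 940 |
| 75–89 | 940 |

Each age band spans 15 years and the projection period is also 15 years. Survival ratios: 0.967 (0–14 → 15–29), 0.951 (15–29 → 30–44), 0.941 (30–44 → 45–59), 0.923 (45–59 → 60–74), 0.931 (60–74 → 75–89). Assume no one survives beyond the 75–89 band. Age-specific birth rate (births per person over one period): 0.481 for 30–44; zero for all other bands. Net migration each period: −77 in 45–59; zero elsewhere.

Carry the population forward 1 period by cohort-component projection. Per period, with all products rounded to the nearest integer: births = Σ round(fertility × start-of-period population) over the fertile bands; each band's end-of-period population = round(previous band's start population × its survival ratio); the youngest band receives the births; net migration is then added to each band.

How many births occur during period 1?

— Period 1 —
Births: 770 × 0.481 = 370
15–29: 1220 × 0.967 = 1180
30–44: 310 × 0.951 = 295
45–59: 770 × 0.941 = 725
60–74: 930 × 0.923 = 858
75–89: 940 × 0.931 = 875
Net migration: 45–59 − 77 → 648
→ [370, 1180, 295, 648, 858, 875]

370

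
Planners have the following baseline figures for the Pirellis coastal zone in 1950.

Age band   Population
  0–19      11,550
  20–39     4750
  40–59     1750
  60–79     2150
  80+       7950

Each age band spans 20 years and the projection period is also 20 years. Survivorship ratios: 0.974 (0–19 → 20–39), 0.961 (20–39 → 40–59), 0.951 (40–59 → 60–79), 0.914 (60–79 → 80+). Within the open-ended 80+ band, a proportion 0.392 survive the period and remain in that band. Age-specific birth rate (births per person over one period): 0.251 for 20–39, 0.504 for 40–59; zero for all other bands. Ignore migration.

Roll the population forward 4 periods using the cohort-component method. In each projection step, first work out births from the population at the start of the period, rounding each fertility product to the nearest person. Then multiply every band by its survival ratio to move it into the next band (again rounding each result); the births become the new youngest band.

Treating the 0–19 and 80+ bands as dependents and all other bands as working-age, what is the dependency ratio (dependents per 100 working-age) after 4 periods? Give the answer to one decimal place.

— Period 1 —
Births: 4750 × 0.251 = 1192, 1750 × 0.504 = 882 → 2074
20–39: 11550 × 0.974 = 11250
40–59: 4750 × 0.961 = 4565
60–79: 1750 × 0.951 = 1664
80+: 2150 × 0.914 + 7950 × 0.392 = 1965 + 3116 = 5081
Population now: 0–19=2074, 20–39=11250, 40–59=4565, 60–79=1664, 80+=5081
— Period 2 —
Births: 11250 × 0.251 = 2824, 4565 × 0.504 = 2301 → 5125
20–39: 2074 × 0.974 = 2020
40–59: 11250 × 0.961 = 10811
60–79: 4565 × 0.951 = 4341
80+: 1664 × 0.914 + 5081 × 0.392 = 1521 + 1992 = 3513
Population now: 0–19=5125, 20–39=2020, 40–59=10811, 60–79=4341, 80+=3513
— Period 3 —
Births: 2020 × 0.251 = 507, 10811 × 0.504 = 5449 → 5956
20–39: 5125 × 0.974 = 4992
40–59: 2020 × 0.961 = 1941
60–79: 10811 × 0.951 = 10281
80+: 4341 × 0.914 + 3513 × 0.392 = 3968 + 1377 = 5345
Population now: 0–19=5956, 20–39=4992, 40–59=1941, 60–79=10281, 80+=5345
— Period 4 —
Births: 4992 × 0.251 = 1253, 1941 × 0.504 = 978 → 2231
20–39: 5956 × 0.974 = 5801
40–59: 4992 × 0.961 = 4797
60–79: 1941 × 0.951 = 1846
80+: 10281 × 0.914 + 5345 × 0.392 = 9397 + 2095 = 11492
Population now: 0–19=2231, 20–39=5801, 40–59=4797, 60–79=1846, 80+=11492
Dependents (band 0–19 + band 80+) = 2231 + 11492 = 13723; working-age = 12444; ratio = 13723/12444 × 100 = 110.3

110.3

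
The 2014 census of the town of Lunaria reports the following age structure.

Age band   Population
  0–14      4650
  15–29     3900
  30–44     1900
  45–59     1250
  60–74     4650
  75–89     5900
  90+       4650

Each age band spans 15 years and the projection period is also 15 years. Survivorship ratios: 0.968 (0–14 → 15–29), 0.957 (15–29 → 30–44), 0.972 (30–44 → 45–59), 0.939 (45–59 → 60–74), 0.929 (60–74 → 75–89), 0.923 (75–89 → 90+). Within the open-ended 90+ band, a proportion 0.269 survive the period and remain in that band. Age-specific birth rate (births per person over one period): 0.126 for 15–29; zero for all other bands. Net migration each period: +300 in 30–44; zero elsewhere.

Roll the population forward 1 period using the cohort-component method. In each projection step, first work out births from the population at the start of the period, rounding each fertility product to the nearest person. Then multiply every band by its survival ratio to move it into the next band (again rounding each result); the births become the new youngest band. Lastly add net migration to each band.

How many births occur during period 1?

After projecting period 1:
Births: 3900 * 0.126 = 491
15–29: 4650 * 0.968 = 4501
30–44: 3900 * 0.957 = 3732
45–59: 1900 * 0.972 = 1847
60–74: 1250 * 0.939 = 1174
75–89: 4650 * 0.929 = 4320
90+: 5900 * 0.923 + 4650 * 0.269 = 5446 + 1251 = 6697
Net migration: 30–44 + 300 → 4032
End of period: [491, 4501, 4032, 1847, 1174, 4320, 6697]

491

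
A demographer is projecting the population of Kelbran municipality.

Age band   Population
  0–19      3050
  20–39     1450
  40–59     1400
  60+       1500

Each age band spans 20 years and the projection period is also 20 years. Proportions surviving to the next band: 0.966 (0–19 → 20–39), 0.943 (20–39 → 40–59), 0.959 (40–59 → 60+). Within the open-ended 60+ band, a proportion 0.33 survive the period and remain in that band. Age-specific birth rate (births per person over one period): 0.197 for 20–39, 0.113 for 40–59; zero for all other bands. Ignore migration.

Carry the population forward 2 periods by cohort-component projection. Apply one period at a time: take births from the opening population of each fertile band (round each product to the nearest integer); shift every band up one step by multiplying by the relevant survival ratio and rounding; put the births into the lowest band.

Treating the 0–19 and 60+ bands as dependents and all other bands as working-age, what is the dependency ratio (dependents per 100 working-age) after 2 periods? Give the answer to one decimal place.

82.7

Period 1.
Births: 1450 * 0.197 = 286 ; 1400 * 0.113 = 158 — total 444
20–39: 3050 * 0.966 = 2946
40–59: 1450 * 0.943 = 1367
60+: 1400 * 0.959 + 1500 * 0.33 = 1343 + 495 = 1838
Giving 444 / 2946 / 1367 / 1838.
Period 2.
Births: 2946 * 0.197 = 580 ; 1367 * 0.113 = 154 — total 734
20–39: 444 * 0.966 = 429
40–59: 2946 * 0.943 = 2778
60+: 1367 * 0.959 + 1838 * 0.33 = 1311 + 607 = 1918
Giving 734 / 429 / 2778 / 1918.
Dependents (band 0–19 + band 60+) = 734 + 1918 = 2652; working-age = 3207; ratio = 2652/3207 × 100 = 82.7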